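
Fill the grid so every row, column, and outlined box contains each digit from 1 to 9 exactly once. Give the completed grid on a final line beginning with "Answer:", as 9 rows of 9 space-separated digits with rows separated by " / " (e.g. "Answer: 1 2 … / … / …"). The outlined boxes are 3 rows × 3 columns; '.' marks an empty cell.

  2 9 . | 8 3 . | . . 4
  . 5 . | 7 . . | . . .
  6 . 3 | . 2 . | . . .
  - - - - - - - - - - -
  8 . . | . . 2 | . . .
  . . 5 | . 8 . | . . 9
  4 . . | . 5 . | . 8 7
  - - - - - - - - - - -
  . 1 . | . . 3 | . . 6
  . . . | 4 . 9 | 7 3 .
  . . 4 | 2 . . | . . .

Step 1. [r2c1∈{1}] r2c1 is down to just 1 ⇒ r2c1=1.
Step 2. [r9c6∈{1,5,6,7,8}] in col 6, 8 fits only at r9c6. So r9c6=8.
Step 3. [r5c6∈{1,4,6,7}] in col 6, 7 fits only at r5c6. So r5c6=7.
Step 4. [r4c5∈{1,4,6,9}] in box 5, 4 fits only at r4c5. So r4c5=4.
Step 5. [r5c1∈{3}] r5c1's peers cover all but 3. So r5c1=3.
Step 6. [r2c3∈{8}] r2c3's peers cover all but 8. So r2c3=8.
Step 7. [r7c7∈{2,4,5,8,9}] across row 7, 8 lands solely at r7c7 ⇒ r7c7=8.
Step 8. [r1c3∈{7}] only 7 remains possible at r1c3 ⇒ r1c3=7.
Step 9. [r5c7∈{1,2,4,6}] in col 7, 4 fits only at r5c7. So r5c7=4.
Step 10. [r2c5∈{6,9}] col 5 places 9 nowhere but r2c5 ⇒ r2c5=9.
Step 11. [r7c8∈{2,4,5,9}] row 7 places 4 nowhere but r7c8 ⇒ r7c8=4.
Step 12. [r8c9∈{1,2,5}] r8c9 is the only open cell in box 9 admitting 2, so r8c9=2.
Step 13. [r8c3∈{6}] only 6 remains possible at r8c3 ⇒ r8c3=6.
Step 14. [r3c8∈{1,5,7,9}] across row 3, 7 lands solely at r3c8. So r3c8=7.
Step 15. [r9c8∈{1,5,9}] in col 8, 9 fits only at r9c8. So r9c8=9.
Step 16. [r7c1∈{5,7,9}] r7c1 is the only open cell in col 1 admitting 9 ⇒ r7c1=9.
Step 17. [r9c1∈{5,7}] 7 has one home in col 1: r9c1. So r9c1=7.
Step 18. [r3c7∈{1,5,9}] in row 3, 9 fits only at r3c7 ⇒ r3c7=9.
Step 19. [r2c6∈{4,6}] r2c6 is the only open cell in row 2 admitting 4. So r2c6=4.
Step 20. [r1c6∈{1,5,6}] r1c6 is the only open cell in box 2 admitting 6. So r1c6=6.
Step 21. [r6c6∈{1}] nothing but 1 survives at r6c6 ⇒ r6c6=1.
Step 22. [r5c8∈{1,2,6}] r5c8 is the only open cell in row 5 admitting 1 ⇒ r5c8=1.
Step 23. [r6c7∈{2,3,6}] across box 6, 2 lands solely at r6c7. So r6c7=2.
Step 24. [r1c8∈{5}] r1c8's peers cover all but 5, so r1c8=5.
Step 25. [r4c8∈{6}] r4c8's peers cover all but 6 ⇒ r4c8=6.
Step 26. [r6c4∈{3,6,9}] in row 6, 3 fits only at r6c4, so r6c4=3.
Step 27. [r1c7∈{1}] r1c7 has the single candidate 1. So r1c7=1.
Step 28. [r9c9∈{1,5}] r9c9 is the only open cell in col 9 admitting 1, so r9c9=1.
Step 29. [r4c9∈{3,5}] col 9 places 5 nowhere but r4c9 ⇒ r4c9=5.
Step 30. [r4c7∈{3}] r4c7 is down to just 3. So r4c7=3.
Step 31. [r7c4∈{5}] r7c4's peers cover all but 5, so r7c4=5.
Step 32. [r6c3∈{9}] nothing but 9 survives at r6c3 ⇒ r6c3=9.
Step 33. [r6c2∈{6}] only 6 remains possible at r6c2. So r6c2=6.
Step 34. [r4c2∈{7}] r4c2 is down to just 7 ⇒ r4c2=7.
Step 35. [r2c8∈{2}] nothing but 2 survives at r2c8 ⇒ r2c8=2.
Step 36. [r3c6∈{5}] r3c6's peers cover all but 5. So r3c6=5.
Step 37. [r2c9∈{3}] r2c9's peers cover all but 3 ⇒ r2c9=3.
Step 38. [r7c3∈{2}] only 2 remains possible at r7c3, so r7c3=2.
Step 39. [r9c7∈{5}] only 5 remains possible at r9c7. So r9c7=5.
Step 40. [r8c5∈{1}] only 1 remains possible at r8c5. So r8c5=1.
Step 41. [r5c4∈{6}] r5c4 has the single candidate 6. So r5c4=6.
Step 42. [r5c2∈{2}] nothing but 2 survives at r5c2. So r5c2=2.
Step 43. [r3c2∈{4}] r3c2 has the single candidate 4 ⇒ r3c2=4.
Step 44. [r4c4∈{9}] r4c4's peers cover all but 9, so r4c4=9.
Step 45. [r9c2∈{3}] r9c2 has the single candidate 3, so r9c2=3.
Step 46. [r4c3∈{1}] r4c3 has the single candidate 1, so r4c3=1.
Step 47. [r3c9∈{8}] r3c9's peers cover all but 8. So r3c9=8.
Step 48. [r8c1∈{5}] r8c1's peers cover all but 5. So r8c1=5.
Step 49. [r8c2∈{8}] nothing but 8 survives at r8c2. So r8c2=8.
Step 50. [r9c5∈{6}] nothing but 6 survives at r9c5, so r9c5=6.
Step 51. [r3c4∈{1}] r3c4 is down to just 1 ⇒ r3c4=1.
Step 52. [r7c5∈{7}] r7c5 has the single candidate 7. So r7c5=7.
Step 53. [r2c7∈{6}] r2c7's peers cover all but 6, so r2c7=6.

Answer: 2 9 7 8 3 6 1 5 4 / 1 5 8 7 9 4 6 2 3 / 6 4 3 1 2 5 9 7 8 / 8 7 1 9 4 2 3 6 5 / 3 2 5 6 8 7 4 1 9 / 4 6 9 3 5 1 2 8 7 / 9 1 2 5 7 3 8 4 6 / 5 8 6 4 1 9 7 3 2 / 7 3 4 2 6 8 5 9 1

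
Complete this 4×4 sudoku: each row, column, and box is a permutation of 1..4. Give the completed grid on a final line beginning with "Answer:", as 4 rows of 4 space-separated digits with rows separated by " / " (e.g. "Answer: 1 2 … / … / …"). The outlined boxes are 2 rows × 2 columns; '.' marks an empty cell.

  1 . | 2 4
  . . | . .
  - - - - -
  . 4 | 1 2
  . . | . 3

Step 1. [r2c1∈{2,3,4}] 4 has one home in row 2: r2c1, so r2c1=4.
Step 2. [r2c2∈{2,3}] in row 2, 2 fits only at r2c2, so r2c2=2.
Step 3. [r2c4∈{1}] r2c4's peers cover all but 1. So r2c4=1.
Step 4. [r4c3∈{4}] r4c3 is down to just 4. So r4c3=4.
Step 5. [r3c1∈{3}] r3c1 has the single candidate 3 ⇒ r3c1=3.
Step 6. [r4c1∈{2}] only 2 remains possible at r4c1. So r4c1=2.
Step 7. [r1c2∈{3}] only 3 remains possible at r1c2, so r1c2=3.
Step 8. [r2c3∈{3}] only 3 remains possible at r2c3, so r2c3=3.
Step 9. [r4c2∈{1}] nothing but 1 survives at r4c2, so r4c2=1.

Answer: 1 3 2 4 / 4 2 3 1 / 3 4 1 2 / 2 1 4 3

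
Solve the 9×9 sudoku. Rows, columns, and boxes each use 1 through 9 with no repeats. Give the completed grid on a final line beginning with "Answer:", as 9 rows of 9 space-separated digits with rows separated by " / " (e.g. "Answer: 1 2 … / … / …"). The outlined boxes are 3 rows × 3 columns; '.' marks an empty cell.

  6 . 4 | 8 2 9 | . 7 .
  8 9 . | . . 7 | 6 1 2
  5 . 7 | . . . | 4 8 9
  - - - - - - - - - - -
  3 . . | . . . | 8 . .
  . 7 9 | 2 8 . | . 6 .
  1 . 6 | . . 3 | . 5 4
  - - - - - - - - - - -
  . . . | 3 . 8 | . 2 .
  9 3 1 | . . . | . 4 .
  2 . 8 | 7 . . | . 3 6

Step 1. [r5c6∈{1,4,5}] across row 5, 5 lands solely at r5c6 ⇒ r5c6=5.
Step 2. [r7c3∈{5}] r7c3 is down to just 5 ⇒ r7c3=5.
Step 3. [r9c2∈{4}] r9c2 has the single candidate 4 ⇒ r9c2=4.
Step 4. [r7c5∈{1,4,6,9}] 4 has one home in row 7: r7c5. So r7c5=4.
Step 5. [r9c5∈{1,5,9}] 9 has one home in box 8: r9c5 ⇒ r9c5=9.
Step 6. [r9c7∈{1,5}] in row 9, 5 fits only at r9c7. So r9c7=5.
Step 7. [r8c7∈{7}] only 7 remains possible at r8c7. So r8c7=7.
Step 8. [r3c2∈{1,2}] r3c2 is the only open cell in row 3 admitting 2 ⇒ r3c2=2.
Step 9. [r4c6∈{1,4,6}] r4c6 is the only open cell in col 6 admitting 4, so r4c6=4.
Step 10. [r7c9∈{1}] only 1 remains possible at r7c9. So r7c9=1.
Step 11. [r3c5∈{1,3,6}] row 3 places 3 nowhere but r3c5, so r3c5=3.
Step 12. [r4c5∈{1,6,7}] across col 5, 1 lands solely at r4c5, so r4c5=1.
Step 13. [r8c5∈{5,6}] r8c5 is the only open cell in col 5 admitting 6 ⇒ r8c5=6.
Step 14. [r3c6∈{1,6}] r3c6 is the only open cell in col 6 admitting 6. So r3c6=6.
Step 15. [r5c9∈{3}] only 3 remains possible at r5c9, so r5c9=3.
Step 16. [r4c8∈{9}] only 9 remains possible at r4c8. So r4c8=9.
Step 17. [r2c4∈{4,5}] across row 2, 4 lands solely at r2c4 ⇒ r2c4=4.
Step 18. [r5c1∈{4}] r5c1 has the single candidate 4. So r5c1=4.
Step 19. [r6c2∈{8}] r6c2's peers cover all but 8, so r6c2=8.
Step 20. [r3c4∈{1}] r3c4 is down to just 1, so r3c4=1.
Step 21. [r7c2∈{6}] r7c2 is down to just 6 ⇒ r7c2=6.
Step 22. [r1c2∈{1}] only 1 remains possible at r1c2 ⇒ r1c2=1.
Step 23. [r1c7∈{3}] r1c7 has the single candidate 3, so r1c7=3.
Step 24. [r7c7∈{9}] r7c7 has the single candidate 9, so r7c7=9.
Step 25. [r4c3∈{2}] nothing but 2 survives at r4c3. So r4c3=2.
Step 26. [r6c4∈{9}] r6c4's peers cover all but 9 ⇒ r6c4=9.
Step 27. [r5c7∈{1}] nothing but 1 survives at r5c7 ⇒ r5c7=1.
Step 28. [r4c4∈{6}] nothing but 6 survives at r4c4, so r4c4=6.
Step 29. [r6c7∈{2}] nothing but 2 survives at r6c7. So r6c7=2.
Step 30. [r2c3∈{3}] only 3 remains possible at r2c3, so r2c3=3.
Step 31. [r8c4∈{5}] r8c4's peers cover all but 5. So r8c4=5.
Step 32. [r8c6∈{2}] nothing but 2 survives at r8c6. So r8c6=2.
Step 33. [r9c6∈{1}] r9c6 has the single candidate 1. So r9c6=1.
Step 34. [r8c9∈{8}] r8c9's peers cover all but 8. So r8c9=8.
Step 35. [r6c5∈{7}] r6c5's peers cover all but 7 ⇒ r6c5=7.
Step 36. [r2c5∈{5}] only 5 remains possible at r2c5 ⇒ r2c5=5.
Step 37. [r4c2∈{5}] r4c2 has the single candidate 5. So r4c2=5.
Step 38. [r1c9∈{5}] only 5 remains possible at r1c9. So r1c9=5.
Step 39. [r7c1∈{7}] r7c1 is down to just 7 ⇒ r7c1=7.
Step 40. [r4c9∈{7}] nothing but 7 survives at r4c9. So r4c9=7.

Answer: 6 1 4 8 2 9 3 7 5 / 8 9 3 4 5 7 6 1 2 / 5 2 7 1 3 6 4 8 9 / 3 5 2 6 1 4 8 9 7 / 4 7 9 2 8 5 1 6 3 / 1 8 6 9 7 3 2 5 4 / 7 6 5 3 4 8 9 2 1 / 9 3 1 5 6 2 7 4 8 / 2 4 8 7 9 1 5 3 6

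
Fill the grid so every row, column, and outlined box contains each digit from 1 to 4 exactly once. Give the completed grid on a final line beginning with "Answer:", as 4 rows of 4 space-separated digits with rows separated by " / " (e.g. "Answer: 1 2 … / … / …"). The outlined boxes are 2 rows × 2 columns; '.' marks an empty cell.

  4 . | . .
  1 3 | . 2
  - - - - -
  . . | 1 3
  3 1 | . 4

Step 1. [r1c2∈{2}] r1c2 is down to just 2. So r1c2=2.
Step 2. [r3c1∈{2}] nothing but 2 survives at r3c1. So r3c1=2.
Step 3. [r2c3∈{4}] nothing but 4 survives at r2c3, so r2c3=4.
Step 4. [r4c3∈{2}] r4c3 has the single candidate 2, so r4c3=2.
Step 5. [r3c2∈{4}] r3c2 has the single candidate 4 ⇒ r3c2=4.
Step 6. [r1c3∈{3}] r1c3 is down to just 3 ⇒ r1c3=3.
Step 7. [r1c4∈{1}] only 1 remains possible at r1c4, so r1c4=1.

Answer: 4 2 3 1 / 1 3 4 2 / 2 4 1 3 / 3 1 2 4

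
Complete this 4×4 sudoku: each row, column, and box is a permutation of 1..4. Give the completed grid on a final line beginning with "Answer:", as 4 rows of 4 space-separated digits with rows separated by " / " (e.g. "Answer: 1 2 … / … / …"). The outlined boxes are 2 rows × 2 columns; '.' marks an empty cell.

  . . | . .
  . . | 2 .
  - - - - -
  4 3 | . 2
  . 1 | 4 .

Step 1. [r1c3∈{1,3}] across col 3, 3 lands solely at r1c3, so r1c3=3.
Step 2. [r1c2∈{2,4}] r1c2 is the only open cell in col 2 admitting 2, so r1c2=2.
Step 3. [r1c4∈{1,4}] across row 1, 4 lands solely at r1c4. So r1c4=4.
Step 4. [r2c4∈{1}] r2c4 is down to just 1, so r2c4=1.
Step 5. [r4c1∈{2}] r4c1's peers cover all but 2. So r4c1=2.
Step 6. [r1c1∈{1}] r1c1 is down to just 1, so r1c1=1.
Step 7. [r2c2∈{4}] nothing but 4 survives at r2c2 ⇒ r2c2=4.
Step 8. [r3c3∈{1}] r3c3's peers cover all but 1 ⇒ r3c3=1.
Step 9. [r4c4∈{3}] r4c4 is down to just 3. So r4c4=3.
Step 10. [r2c1∈{3}] r2c1 has the single candidate 3 ⇒ r2c1=3.

Answer: 1 2 3 4 / 3 4 2 1 / 4 3 1 2 / 2 1 4 3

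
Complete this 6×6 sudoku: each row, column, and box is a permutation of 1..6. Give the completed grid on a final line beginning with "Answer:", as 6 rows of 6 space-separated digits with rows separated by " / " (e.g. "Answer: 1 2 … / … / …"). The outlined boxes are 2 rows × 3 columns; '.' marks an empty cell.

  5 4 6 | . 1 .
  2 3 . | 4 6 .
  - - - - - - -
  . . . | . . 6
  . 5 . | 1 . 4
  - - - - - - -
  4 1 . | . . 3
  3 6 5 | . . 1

Step 1. [r6c4∈{2}] r6c4 has the single candidate 2 ⇒ r6c4=2.
Step 2. [r3c2∈{2}] r3c2 is down to just 2, so r3c2=2.
Step 3. [r5c5∈{5}] r5c5's peers cover all but 5. So r5c5=5.
Step 4. [r3c5∈{3}] nothing but 3 survives at r3c5. So r3c5=3.
Step 5. [r2c3∈{1}] r2c3's peers cover all but 1 ⇒ r2c3=1.
Step 6. [r3c1∈{1}] r3c1 has the single candidate 1 ⇒ r3c1=1.
Step 7. [r4c3∈{3}] r4c3 is down to just 3, so r4c3=3.
Step 8. [r5c4∈{6}] r5c4 has the single candidate 6, so r5c4=6.
Step 9. [r1c6∈{2}] r1c6 has the single candidate 2 ⇒ r1c6=2.
Step 10. [r2c6∈{5}] nothing but 5 survives at r2c6 ⇒ r2c6=5.
Step 11. [r1c4∈{3}] nothing but 3 survives at r1c4 ⇒ r1c4=3.
Step 12. [r4c5∈{2}] r4c5 has the single candidate 2. So r4c5=2.
Step 13. [r6c5∈{4}] r6c5 has the single candidate 4 ⇒ r6c5=4.
Step 14. [r5c3∈{2}] nothing but 2 survives at r5c3 ⇒ r5c3=2.
Step 15. [r3c4∈{5}] r3c4 has the single candidate 5, so r3c4=5.
Step 16. [r4c1∈{6}] nothing but 6 survives at r4c1. So r4c1=6.
Step 17. [r3c3∈{4}] only 4 remains possible at r3c3. So r3c3=4.

Answer: 5 4 6 3 1 2 / 2 3 1 4 6 5 / 1 2 4 5 3 6 / 6 5 3 1 2 4 / 4 1 2 6 5 3 / 3 6 5 2 4 1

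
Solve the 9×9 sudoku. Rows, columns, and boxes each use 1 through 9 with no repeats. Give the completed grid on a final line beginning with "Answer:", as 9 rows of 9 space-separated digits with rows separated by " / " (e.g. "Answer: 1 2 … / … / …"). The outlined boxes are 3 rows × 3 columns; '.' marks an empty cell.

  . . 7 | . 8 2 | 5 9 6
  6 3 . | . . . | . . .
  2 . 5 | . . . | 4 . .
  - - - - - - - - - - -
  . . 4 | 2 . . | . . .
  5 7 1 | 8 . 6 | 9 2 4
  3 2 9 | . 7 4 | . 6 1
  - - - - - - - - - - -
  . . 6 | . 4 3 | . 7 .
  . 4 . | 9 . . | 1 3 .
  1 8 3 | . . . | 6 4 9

Step 1. [r6c7∈{8}] r6c7 is down to just 8. So r6c7=8.
Step 2. [r3c9∈{3,7,8}] box 3 places 3 nowhere but r3c9 ⇒ r3c9=3.
Step 3. [r6c4∈{5}] r6c4's peers cover all but 5. So r6c4=5.
Step 4. [r7c9∈{2,5,8}] row 7 places 8 nowhere but r7c9 ⇒ r7c9=8.
Step 5. [r9c4∈{7}] r9c4 has the single candidate 7, so r9c4=7.
Step 6. [r8c9∈{2,5}] in box 9, 5 fits only at r8c9. So r8c9=5.
Step 7. [r3c2∈{1,9}] across box 1, 9 lands solely at r3c2, so r3c2=9.
Step 8. [r7c4∈{1}] r7c4's peers cover all but 1, so r7c4=1.
Step 9. [r2c9∈{2,7}] col 9 places 2 nowhere but r2c9, so r2c9=2.
Step 10. [r8c5∈{2,6}] 6 has one home in row 8: r8c5. So r8c5=6.
Step 11. [r3c5∈{1}] only 1 remains possible at r3c5. So r3c5=1.
Step 12. [r4c7∈{3,7}] col 7 places 3 nowhere but r4c7. So r4c7=3.
Step 13. [r4c5∈{9}] nothing but 9 survives at r4c5, so r4c5=9.
Step 14. [r9c6∈{5}] nothing but 5 survives at r9c6. So r9c6=5.
Step 15. [r3c6∈{7}] nothing but 7 survives at r3c6 ⇒ r3c6=7.
Step 16. [r2c8∈{1,8}] in row 2, 1 fits only at r2c8 ⇒ r2c8=1.
Step 17. [r2c4∈{4}] r2c4 is down to just 4. So r2c4=4.
Step 18. [r4c6∈{1}] r4c6 is down to just 1. So r4c6=1.
Step 19. [r8c3∈{2}] r8c3 is down to just 2 ⇒ r8c3=2.
Step 20. [r4c1∈{8}] only 8 remains possible at r4c1. So r4c1=8.
Step 21. [r1c2∈{1}] r1c2 has the single candidate 1 ⇒ r1c2=1.
Step 22. [r1c1∈{4}] nothing but 4 survives at r1c1, so r1c1=4.
Step 23. [r5c5∈{3}] r5c5's peers cover all but 3 ⇒ r5c5=3.
Step 24. [r8c6∈{8}] nothing but 8 survives at r8c6 ⇒ r8c6=8.
Step 25. [r2c7∈{7}] r2c7's peers cover all but 7, so r2c7=7.
Step 26. [r2c6∈{9}] r2c6 has the single candidate 9 ⇒ r2c6=9.
Step 27. [r4c2∈{6}] r4c2's peers cover all but 6, so r4c2=6.
Step 28. [r7c2∈{5}] nothing but 5 survives at r7c2. So r7c2=5.
Step 29. [r3c8∈{8}] r3c8 is down to just 8. So r3c8=8.
Step 30. [r9c5∈{2}] r9c5 has the single candidate 2, so r9c5=2.
Step 31. [r3c4∈{6}] only 6 remains possible at r3c4 ⇒ r3c4=6.
Step 32. [r4c8∈{5}] r4c8 is down to just 5, so r4c8=5.
Step 33. [r8c1∈{7}] r8c1's peers cover all but 7 ⇒ r8c1=7.
Step 34. [r2c3∈{8}] r2c3's peers cover all but 8 ⇒ r2c3=8.
Step 35. [r7c7∈{2}] r7c7 has the single candidate 2, so r7c7=2.
Step 36. [r7c1∈{9}] nothing but 9 survives at r7c1. So r7c1=9.
Step 37. [r4c9∈{7}] r4c9's peers cover all but 7, so r4c9=7.
Step 38. [r2c5∈{5}] r2c5 is down to just 5. So r2c5=5.
Step 39. [r1c4∈{3}] r1c4's peers cover all but 3 ⇒ r1c4=3.

Answer: 4 1 7 3 8 2 5 9 6 / 6 3 8 4 5 9 7 1 2 / 2 9 5 6 1 7 4 8 3 / 8 6 4 2 9 1 3 5 7 / 5 7 1 8 3 6 9 2 4 / 3 2 9 5 7 4 8 6 1 / 9 5 6 1 4 3 2 7 8 / 7 4 2 9 6 8 1 3 5 / 1 8 3 7 2 5 6 4 9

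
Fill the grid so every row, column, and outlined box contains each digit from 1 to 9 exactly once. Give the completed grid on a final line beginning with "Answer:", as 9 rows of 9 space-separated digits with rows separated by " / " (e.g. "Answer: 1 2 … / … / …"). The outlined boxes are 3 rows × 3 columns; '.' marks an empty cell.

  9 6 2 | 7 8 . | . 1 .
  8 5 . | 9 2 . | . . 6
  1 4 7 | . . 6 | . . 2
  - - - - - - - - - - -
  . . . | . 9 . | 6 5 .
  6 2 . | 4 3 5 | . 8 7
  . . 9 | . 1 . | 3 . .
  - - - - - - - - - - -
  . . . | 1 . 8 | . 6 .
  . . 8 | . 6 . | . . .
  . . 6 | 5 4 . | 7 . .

Step 1. [r6c9∈{4}] r6c9's peers cover all but 4, so r6c9=4.
Step 2. [r7c3∈{3,4,5}] 5 has one home in col 3: r7c3, so r7c3=5.
Step 3. [r2c7∈{4}] r2c7 has the single candidate 4. So r2c7=4.
Step 4. [r7c1∈{2,3,4,7}] row 7 places 4 nowhere but r7c1, so r7c1=4.
Step 5. [r4c9∈{1}] nothing but 1 survives at r4c9, so r4c9=1.
Step 6. [r8c7∈{1,2,5,9}] r8c7 is the only open cell in col 7 admitting 1 ⇒ r8c7=1.
Step 7. [r6c8∈{2}] nothing but 2 survives at r6c8, so r6c8=2.
Step 8. [r3c4∈{3}] nothing but 3 survives at r3c4. So r3c4=3.
Step 9. [r1c9∈{3,5}] r1c9 is the only open cell in row 1 admitting 3 ⇒ r1c9=3.
Step 10. [r7c2∈{3,7,9}] in row 7, 3 fits only at r7c2, so r7c2=3.
Step 11. [r7c9∈{9}] r7c9 is down to just 9, so r7c9=9.
Step 12. [r6c6∈{7}] r6c6's peers cover all but 7 ⇒ r6c6=7.
Step 13. [r8c4∈{2}] only 2 remains possible at r8c4. So r8c4=2.
Step 14. [r3c7∈{5,8,9}] r3c7 is the only open cell in row 3 admitting 8 ⇒ r3c7=8.
Step 15. [r4c1∈{3,7}] col 1 places 3 nowhere but r4c1. So r4c1=3.
Step 16. [r6c2∈{8}] r6c2 is down to just 8. So r6c2=8.
Step 17. [r9c8∈{3}] r9c8 is down to just 3. So r9c8=3.
Step 18. [r9c6∈{9}] nothing but 9 survives at r9c6, so r9c6=9.
Step 19. [r8c1∈{7}] only 7 remains possible at r8c1, so r8c1=7.
Step 20. [r5c7∈{9}] r5c7's peers cover all but 9, so r5c7=9.
Step 21. [r9c2∈{1}] r9c2 is down to just 1, so r9c2=1.
Step 22. [r2c8∈{7}] r2c8's peers cover all but 7. So r2c8=7.
Step 23. [r2c3∈{3}] only 3 remains possible at r2c3. So r2c3=3.
Step 24. [r3c5∈{5}] only 5 remains possible at r3c5 ⇒ r3c5=5.
Step 25. [r9c9∈{8}] nothing but 8 survives at r9c9 ⇒ r9c9=8.
Step 26. [r6c4∈{6}] r6c4 is down to just 6, so r6c4=6.
Step 27. [r6c1∈{5}] r6c1 has the single candidate 5 ⇒ r6c1=5.
Step 28. [r1c6∈{4}] r1c6 is down to just 4 ⇒ r1c6=4.
Step 29. [r4c6∈{2}] nothing but 2 survives at r4c6. So r4c6=2.
Step 30. [r4c3∈{4}] nothing but 4 survives at r4c3. So r4c3=4.
Step 31. [r3c8∈{9}] r3c8's peers cover all but 9 ⇒ r3c8=9.
Step 32. [r7c7∈{2}] r7c7 has the single candidate 2, so r7c7=2.
Step 33. [r4c4∈{8}] r4c4 is down to just 8 ⇒ r4c4=8.
Step 34. [r5c3∈{1}] r5c3's peers cover all but 1, so r5c3=1.
Step 35. [r2c6∈{1}] only 1 remains possible at r2c6 ⇒ r2c6=1.
Step 36. [r4c2∈{7}] r4c2 has the single candidate 7. So r4c2=7.
Step 37. [r8c6∈{3}] r8c6 has the single candidate 3. So r8c6=3.
Step 38. [r7c5∈{7}] r7c5's peers cover all but 7, so r7c5=7.
Step 39. [r8c8∈{4}] r8c8's peers cover all but 4. So r8c8=4.
Step 40. [r9c1∈{2}] r9c1 is down to just 2, so r9c1=2.
Step 41. [r1c7∈{5}] r1c7 is down to just 5 ⇒ r1c7=5.
Step 42. [r8c9∈{5}] r8c9 has the single candidate 5 ⇒ r8c9=5.
Step 43. [r8c2∈{9}] r8c2 is down to just 9, so r8c2=9.

Answer: 9 6 2 7 8 4 5 1 3 / 8 5 3 9 2 1 4 7 6 / 1 4 7 3 5 6 8 9 2 / 3 7 4 8 9 2 6 5 1 / 6 2 1 4 3 5 9 8 7 / 5 8 9 6 1 7 3 2 4 / 4 3 5 1 7 8 2 6 9 / 7 9 8 2 6 3 1 4 5 / 2 1 6 5 4 9 7 3 8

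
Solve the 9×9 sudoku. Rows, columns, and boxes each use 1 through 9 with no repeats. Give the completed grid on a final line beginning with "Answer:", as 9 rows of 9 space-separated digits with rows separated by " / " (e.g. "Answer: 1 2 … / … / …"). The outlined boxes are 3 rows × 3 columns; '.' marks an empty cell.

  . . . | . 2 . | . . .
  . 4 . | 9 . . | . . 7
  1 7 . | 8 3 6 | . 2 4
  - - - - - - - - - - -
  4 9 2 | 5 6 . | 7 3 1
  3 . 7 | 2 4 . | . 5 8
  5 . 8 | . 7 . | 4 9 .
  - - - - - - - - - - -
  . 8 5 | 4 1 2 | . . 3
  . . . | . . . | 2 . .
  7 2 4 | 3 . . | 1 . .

Step 1. [r8c4∈{6,7}] in col 4, 6 fits only at r8c4 ⇒ r8c4=6.
Step 2. [r8c1∈{9}] r8c1 has the single candidate 9 ⇒ r8c1=9.
Step 3. [r1c2∈{3,5,6}] across col 2, 5 lands solely at r1c2. So r1c2=5.
Step 4. [r5c7∈{6}] only 6 remains possible at r5c7, so r5c7=6.
Step 5. [r8c6∈{5,7,8}] in box 8, 7 fits only at r8c6, so r8c6=7.
Step 6. [r6c4∈{1}] r6c4's peers cover all but 1 ⇒ r6c4=1.
Step 7. [r9c5∈{5,8,9}] 9 has one home in col 5: r9c5 ⇒ r9c5=9.
Step 8. [r1c9∈{6,9}] col 9 places 9 nowhere but r1c9, so r1c9=9.
Step 9. [r8c5∈{5,8}] r8c5 is the only open cell in col 5 admitting 8, so r8c5=8.
Step 10. [r7c1∈{6}] r7c1's peers cover all but 6 ⇒ r7c1=6.
Step 11. [r9c8∈{6,8}] 8 has one home in row 9: r9c8. So r9c8=8.
Step 12. [r8c2∈{1,3}] in col 2, 3 fits only at r8c2, so r8c2=3.
Step 13. [r2c5∈{5}] only 5 remains possible at r2c5, so r2c5=5.
Step 14. [r2c6∈{1}] r2c6 has the single candidate 1, so r2c6=1.
Step 15. [r2c8∈{6}] r2c8's peers cover all but 6 ⇒ r2c8=6.
Step 16. [r1c1∈{8}] only 8 remains possible at r1c1, so r1c1=8.
Step 17. [r1c7∈{3}] r1c7's peers cover all but 3, so r1c7=3.
Step 18. [r9c9∈{5,6}] across row 9, 6 lands solely at r9c9, so r9c9=6.
Step 19. [r1c3∈{6}] only 6 remains possible at r1c3. So r1c3=6.
Step 20. [r2c1∈{2}] r2c1's peers cover all but 2. So r2c1=2.
Step 21. [r8c9∈{5}] nothing but 5 survives at r8c9 ⇒ r8c9=5.
Step 22. [r7c8∈{7}] nothing but 7 survives at r7c8, so r7c8=7.
Step 23. [r2c7∈{8}] only 8 remains possible at r2c7, so r2c7=8.
Step 24. [r8c8∈{4}] r8c8's peers cover all but 4 ⇒ r8c8=4.
Step 25. [r8c3∈{1}] r8c3 has the single candidate 1, so r8c3=1.
Step 26. [r4c6∈{8}] r4c6 has the single candidate 8, so r4c6=8.
Step 27. [r5c6∈{9}] r5c6 is down to just 9, so r5c6=9.
Step 28. [r1c8∈{1}] only 1 remains possible at r1c8, so r1c8=1.
Step 29. [r3c3∈{9}] r3c3 has the single candidate 9 ⇒ r3c3=9.
Step 30. [r1c6∈{4}] r1c6 is down to just 4 ⇒ r1c6=4.
Step 31. [r1c4∈{7}] r1c4's peers cover all but 7 ⇒ r1c4=7.
Step 32. [r9c6∈{5}] r9c6 is down to just 5. So r9c6=5.
Step 33. [r6c2∈{6}] r6c2 is down to just 6 ⇒ r6c2=6.
Step 34. [r6c9∈{2}] nothing but 2 survives at r6c9 ⇒ r6c9=2.
Step 35. [r5c2∈{1}] r5c2 is down to just 1. So r5c2=1.
Step 36. [r7c7∈{9}] nothing but 9 survives at r7c7. So r7c7=9.
Step 37. [r6c6∈{3}] nothing but 3 survives at r6c6. So r6c6=3.
Step 38. [r2c3∈{3}] only 3 remains possible at r2c3 ⇒ r2c3=3.
Step 39. [r3c7∈{5}] nothing but 5 survives at r3c7. So r3c7=5.

Answer: 8 5 6 7 2 4 3 1 9 / 2 4 3 9 5 1 8 6 7 / 1 7 9 8 3 6 5 2 4 / 4 9 2 5 6 8 7 3 1 / 3 1 7 2 4 9 6 5 8 / 5 6 8 1 7 3 4 9 2 / 6 8 5 4 1 2 9 7 3 / 9 3 1 6 8 7 2 4 5 / 7 2 4 3 9 5 1 8 6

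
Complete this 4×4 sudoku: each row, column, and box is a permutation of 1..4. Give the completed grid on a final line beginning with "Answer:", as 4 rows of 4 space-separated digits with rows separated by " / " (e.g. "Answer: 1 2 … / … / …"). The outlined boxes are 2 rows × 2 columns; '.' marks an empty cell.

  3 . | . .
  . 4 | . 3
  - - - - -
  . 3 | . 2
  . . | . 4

Step 1. [r3c3∈{1}] r3c3 is down to just 1, so r3c3=1.
Step 2. [r2c1∈{1,2}] r2c1 is the only open cell in row 2 admitting 1 ⇒ r2c1=1.
Step 3. [r1c2∈{2}] r1c2 has the single candidate 2. So r1c2=2.
Step 4. [r4c3∈{3}] r4c3 is down to just 3, so r4c3=3.
Step 5. [r1c4∈{1}] r1c4 has the single candidate 1, so r1c4=1.
Step 6. [r4c2∈{1}] only 1 remains possible at r4c2 ⇒ r4c2=1.
Step 7. [r4c1∈{2}] only 2 remains possible at r4c1 ⇒ r4c1=2.
Step 8. [r1c3∈{4}] r1c3's peers cover all but 4. So r1c3=4.
Step 9. [r3c1∈{4}] r3c1's peers cover all but 4 ⇒ r3c1=4.
Step 10. [r2c3∈{2}] only 2 remains possible at r2c3. So r2c3=2.

Answer: 3 2 4 1 / 1 4 2 3 / 4 3 1 2 / 2 1 3 4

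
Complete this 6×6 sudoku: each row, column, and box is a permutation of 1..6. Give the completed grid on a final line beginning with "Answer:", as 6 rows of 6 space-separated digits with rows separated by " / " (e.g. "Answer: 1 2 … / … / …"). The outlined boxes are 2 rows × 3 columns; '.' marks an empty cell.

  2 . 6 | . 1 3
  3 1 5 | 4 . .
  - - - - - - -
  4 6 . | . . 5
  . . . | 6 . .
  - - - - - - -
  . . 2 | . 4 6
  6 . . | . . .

Step 1. [r6c5∈{2,3,5}] across col 5, 5 lands solely at r6c5 ⇒ r6c5=5.
Step 2. [r4c2∈{2,3,5}] in col 2, 2 fits only at r4c2 ⇒ r4c2=2.
Step 3. [r4c5∈{3}] r4c5's peers cover all but 3. So r4c5=3.
Step 4. [r4c3∈{1}] r4c3 is down to just 1 ⇒ r4c3=1.
Step 5. [r3c4∈{1,2}] r3c4 is the only open cell in row 3 admitting 1, so r3c4=1.
Step 6. [r2c6∈{2}] only 2 remains possible at r2c6. So r2c6=2.
Step 7. [r5c4∈{3}] r5c4 has the single candidate 3, so r5c4=3.
Step 8. [r6c2∈{3,4}] 3 has one home in col 2: r6c2, so r6c2=3.
Step 9. [r5c2∈{5}] only 5 remains possible at r5c2 ⇒ r5c2=5.
Step 10. [r2c5∈{6}] only 6 remains possible at r2c5, so r2c5=6.
Step 11. [r5c1∈{1}] only 1 remains possible at r5c1, so r5c1=1.
Step 12. [r4c6∈{4}] only 4 remains possible at r4c6. So r4c6=4.
Step 13. [r6c6∈{1}] only 1 remains possible at r6c6. So r6c6=1.
Step 14. [r4c1∈{5}] r4c1's peers cover all but 5, so r4c1=5.
Step 15. [r6c3∈{4}] only 4 remains possible at r6c3 ⇒ r6c3=4.
Step 16. [r3c5∈{2}] r3c5 is down to just 2 ⇒ r3c5=2.
Step 17. [r1c2∈{4}] r1c2 has the single candidate 4. So r1c2=4.
Step 18. [r6c4∈{2}] only 2 remains possible at r6c4, so r6c4=2.
Step 19. [r3c3∈{3}] nothing but 3 survives at r3c3 ⇒ r3c3=3.
Step 20. [r1c4∈{5}] r1c4 is down to just 5. So r1c4=5.

Answer: 2 4 6 5 1 3 / 3 1 5 4 6 2 / 4 6 3 1 2 5 / 5 2 1 6 3 4 / 1 5 2 3 4 6 / 6 3 4 2 5 1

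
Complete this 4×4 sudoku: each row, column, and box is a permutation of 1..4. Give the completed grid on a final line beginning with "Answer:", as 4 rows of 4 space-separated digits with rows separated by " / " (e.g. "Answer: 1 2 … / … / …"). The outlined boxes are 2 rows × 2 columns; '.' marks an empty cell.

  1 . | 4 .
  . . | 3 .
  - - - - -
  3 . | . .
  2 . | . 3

Step 1. [r4c3∈{1}] r4c3 is down to just 1 ⇒ r4c3=1.
Step 2. [r1c4∈{2}] r1c4 has the single candidate 2 ⇒ r1c4=2.
Step 3. [r4c2∈{4}] r4c2 has the single candidate 4, so r4c2=4.
Step 4. [r2c4∈{1}] r2c4's peers cover all but 1. So r2c4=1.
Step 5. [r3c2∈{1}] r3c2 has the single candidate 1. So r3c2=1.
Step 6. [r1c2∈{3}] only 3 remains possible at r1c2. So r1c2=3.
Step 7. [r3c3∈{2}] r3c3 has the single candidate 2 ⇒ r3c3=2.
Step 8. [r3c4∈{4}] r3c4 has the single candidate 4. So r3c4=4.
Step 9. [r2c1∈{4}] r2c1 has the single candidate 4. So r2c1=4.
Step 10. [r2c2∈{2}] nothing but 2 survives at r2c2, so r2c2=2.

Answer: 1 3 4 2 / 4 2 3 1 / 3 1 2 4 / 2 4 1 3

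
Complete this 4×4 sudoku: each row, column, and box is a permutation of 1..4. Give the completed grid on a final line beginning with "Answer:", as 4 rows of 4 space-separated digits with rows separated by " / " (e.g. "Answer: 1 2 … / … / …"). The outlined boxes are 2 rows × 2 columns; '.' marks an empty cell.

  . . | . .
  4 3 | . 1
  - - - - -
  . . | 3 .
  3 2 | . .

Step 1. [r4c4∈{4}] only 4 remains possible at r4c4. So r4c4=4.
Step 2. [r1c1∈{1,2}] col 1 places 2 nowhere but r1c1, so r1c1=2.
Step 3. [r3c1∈{1}] nothing but 1 survives at r3c1, so r3c1=1.
Step 4. [r1c2∈{1}] r1c2 is down to just 1. So r1c2=1.
Step 5. [r2c3∈{2}] r2c3's peers cover all but 2. So r2c3=2.
Step 6. [r3c2∈{4}] r3c2 is down to just 4 ⇒ r3c2=4.
Step 7. [r4c3∈{1}] nothing but 1 survives at r4c3 ⇒ r4c3=1.
Step 8. [r1c3∈{4}] r1c3's peers cover all but 4 ⇒ r1c3=4.
Step 9. [r1c4∈{3}] r1c4's peers cover all but 3, so r1c4=3.
Step 10. [r3c4∈{2}] only 2 remains possible at r3c4 ⇒ r3c4=2.

Answer: 2 1 4 3 / 4 3 2 1 / 1 4 3 2 / 3 2 1 4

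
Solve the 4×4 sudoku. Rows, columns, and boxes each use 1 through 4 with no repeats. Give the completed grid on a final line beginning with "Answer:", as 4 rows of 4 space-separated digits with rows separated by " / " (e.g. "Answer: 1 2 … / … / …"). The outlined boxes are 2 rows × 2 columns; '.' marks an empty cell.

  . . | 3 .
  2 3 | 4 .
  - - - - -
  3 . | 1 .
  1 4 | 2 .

Step 1. [r1c2∈{1}] only 1 remains possible at r1c2, so r1c2=1.
Step 2. [r3c4∈{4}] only 4 remains possible at r3c4 ⇒ r3c4=4.
Step 3. [r1c4∈{2}] r1c4 has the single candidate 2. So r1c4=2.
Step 4. [r2c4∈{1}] r2c4's peers cover all but 1 ⇒ r2c4=1.
Step 5. [r3c2∈{2}] only 2 remains possible at r3c2, so r3c2=2.
Step 6. [r4c4∈{3}] r4c4 is down to just 3 ⇒ r4c4=3.
Step 7. [r1c1∈{4}] nothing but 4 survives at r1c1, so r1c1=4.

Answer: 4 1 3 2 / 2 3 4 1 / 3 2 1 4 / 1 4 2 3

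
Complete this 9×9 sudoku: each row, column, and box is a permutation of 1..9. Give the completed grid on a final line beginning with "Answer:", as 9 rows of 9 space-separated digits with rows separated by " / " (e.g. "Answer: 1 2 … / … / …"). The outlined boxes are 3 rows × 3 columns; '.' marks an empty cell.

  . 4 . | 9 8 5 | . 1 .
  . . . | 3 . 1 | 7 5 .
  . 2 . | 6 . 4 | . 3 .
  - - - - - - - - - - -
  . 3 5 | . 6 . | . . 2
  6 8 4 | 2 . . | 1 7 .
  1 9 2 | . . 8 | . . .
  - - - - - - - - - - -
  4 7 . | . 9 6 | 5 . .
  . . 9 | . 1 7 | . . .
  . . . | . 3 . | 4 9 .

Step 1. [r1c9∈{6}] only 6 remains possible at r1c9. So r1c9=6.
Step 2. [r6c5∈{4,5,7}] 4 has one home in col 5: r6c5, so r6c5=4.
Step 3. [r9c2∈{1,5,6}] 1 has one home in col 2: r9c2. So r9c2=1.
Step 4. [r7c4∈{8}] nothing but 8 survives at r7c4 ⇒ r7c4=8.
Step 5. [r3c1∈{5,7,8,9}] in row 3, 5 fits only at r3c1, so r3c1=5.
Step 6. [r9c3∈{6,8}] in row 9, 6 fits only at r9c3 ⇒ r9c3=6.
Step 7. [r7c3∈{3}] only 3 remains possible at r7c3. So r7c3=3.
Step 8. [r2c3∈{8}] r2c3 is down to just 8, so r2c3=8.
Step 9. [r6c4∈{5,7}] row 6 places 7 nowhere but r6c4 ⇒ r6c4=7.
Step 10. [r4c6∈{9}] r4c6 is down to just 9. So r4c6=9.
Step 11. [r5c9∈{3,5,9}] r5c9 is the only open cell in row 5 admitting 9, so r5c9=9.
Step 12. [r3c9∈{8}] r3c9 is down to just 8, so r3c9=8.
Step 13. [r9c1∈{2,8}] 8 has one home in row 9: r9c1 ⇒ r9c1=8.
Step 14. [r8c1∈{2}] only 2 remains possible at r8c1, so r8c1=2.
Step 15. [r8c9∈{3}] nothing but 3 survives at r8c9. So r8c9=3.
Step 16. [r6c8∈{6}] r6c8 has the single candidate 6 ⇒ r6c8=6.
Step 17. [r8c8∈{8}] nothing but 8 survives at r8c8, so r8c8=8.
Step 18. [r1c3∈{7}] r1c3's peers cover all but 7 ⇒ r1c3=7.
Step 19. [r8c4∈{4,5}] r8c4 is the only open cell in row 8 admitting 4, so r8c4=4.
Step 20. [r3c7∈{9}] nothing but 9 survives at r3c7. So r3c7=9.
Step 21. [r8c2∈{5}] nothing but 5 survives at r8c2, so r8c2=5.
Step 22. [r1c1∈{3}] only 3 remains possible at r1c1, so r1c1=3.
Step 23. [r4c1∈{7}] nothing but 7 survives at r4c1 ⇒ r4c1=7.
Step 24. [r2c5∈{2}] r2c5's peers cover all but 2 ⇒ r2c5=2.
Step 25. [r8c7∈{6}] r8c7's peers cover all but 6 ⇒ r8c7=6.
Step 26. [r3c3∈{1}] r3c3 is down to just 1 ⇒ r3c3=1.
Step 27. [r4c7∈{8}] r4c7 is down to just 8, so r4c7=8.
Step 28. [r4c4∈{1}] r4c4 has the single candidate 1, so r4c4=1.
Step 29. [r5c5∈{5}] r5c5 has the single candidate 5, so r5c5=5.
Step 30. [r3c5∈{7}] r3c5 has the single candidate 7, so r3c5=7.
Step 31. [r6c7∈{3}] r6c7 has the single candidate 3 ⇒ r6c7=3.
Step 32. [r2c2∈{6}] nothing but 6 survives at r2c2, so r2c2=6.
Step 33. [r1c7∈{2}] nothing but 2 survives at r1c7. So r1c7=2.
Step 34. [r2c9∈{4}] r2c9 has the single candidate 4. So r2c9=4.
Step 35. [r4c8∈{4}] nothing but 4 survives at r4c8. So r4c8=4.
Step 36. [r6c9∈{5}] nothing but 5 survives at r6c9. So r6c9=5.
Step 37. [r9c9∈{7}] nothing but 7 survives at r9c9 ⇒ r9c9=7.
Step 38. [r9c6∈{2}] r9c6's peers cover all but 2. So r9c6=2.
Step 39. [r7c9∈{1}] nothing but 1 survives at r7c9. So r7c9=1.
Step 40. [r9c4∈{5}] nothing but 5 survives at r9c4 ⇒ r9c4=5.
Step 41. [r2c1∈{9}] only 9 remains possible at r2c1 ⇒ r2c1=9.
Step 42. [r7c8∈{2}] r7c8's peers cover all but 2 ⇒ r7c8=2.
Step 43. [r5c6∈{3}] r5c6's peers cover all but 3. So r5c6=3.

Answer: 3 4 7 9 8 5 2 1 6 / 9 6 8 3 2 1 7 5 4 / 5 2 1 6 7 4 9 3 8 / 7 3 5 1 6 9 8 4 2 / 6 8 4 2 5 3 1 7 9 / 1 9 2 7 4 8 3 6 5 / 4 7 3 8 9 6 5 2 1 / 2 5 9 4 1 7 6 8 3 / 8 1 6 5 3 2 4 9 7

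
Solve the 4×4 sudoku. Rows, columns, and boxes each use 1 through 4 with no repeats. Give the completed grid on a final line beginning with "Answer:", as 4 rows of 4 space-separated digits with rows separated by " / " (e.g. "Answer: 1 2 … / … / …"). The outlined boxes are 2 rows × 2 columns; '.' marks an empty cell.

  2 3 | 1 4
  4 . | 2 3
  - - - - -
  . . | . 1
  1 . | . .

Step 1. [r4c3∈{3,4}] in row 4, 3 fits only at r4c3, so r4c3=3.
Step 2. [r3c2∈{2,4}] in row 3, 2 fits only at r3c2, so r3c2=2.
Step 3. [r4c2∈{4}] nothing but 4 survives at r4c2. So r4c2=4.
Step 4. [r3c1∈{3}] only 3 remains possible at r3c1. So r3c1=3.
Step 5. [r2c2∈{1}] only 1 remains possible at r2c2, so r2c2=1.
Step 6. [r3c3∈{4}] nothing but 4 survives at r3c3. So r3c3=4.
Step 7. [r4c4∈{2}] r4c4 is down to just 2. So r4c4=2.

Answer: 2 3 1 4 / 4 1 2 3 / 3 2 4 1 / 1 4 3 2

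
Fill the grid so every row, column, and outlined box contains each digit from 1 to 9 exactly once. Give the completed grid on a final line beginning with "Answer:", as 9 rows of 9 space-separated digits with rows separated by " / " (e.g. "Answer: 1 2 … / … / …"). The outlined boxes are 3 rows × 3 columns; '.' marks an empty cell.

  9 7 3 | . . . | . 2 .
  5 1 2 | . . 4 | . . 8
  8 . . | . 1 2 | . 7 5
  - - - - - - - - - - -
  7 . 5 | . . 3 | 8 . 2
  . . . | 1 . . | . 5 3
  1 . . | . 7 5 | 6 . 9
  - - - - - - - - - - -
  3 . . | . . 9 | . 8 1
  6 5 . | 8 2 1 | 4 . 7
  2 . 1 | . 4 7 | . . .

Step 1. [r2c5∈{3,6,9}] in col 5, 3 fits only at r2c5 ⇒ r2c5=3.
Step 2. [r5c1∈{4}] nothing but 4 survives at r5c1 ⇒ r5c1=4.
Step 3. [r9c4∈{3,5,6}] r9c4 is the only open cell in col 4 admitting 3. So r9c4=3.
Step 4. [r5c2∈{2,6,8,9}] row 5 places 2 nowhere but r5c2 ⇒ r5c2=2.
Step 5. [r2c7∈{9}] nothing but 9 survives at r2c7, so r2c7=9.
Step 6. [r8c3∈{9}] only 9 remains possible at r8c3, so r8c3=9.
Step 7. [r5c5∈{6,8,9}] 9 has one home in row 5: r5c5, so r5c5=9.
Step 8. [r4c5∈{6}] nothing but 6 survives at r4c5 ⇒ r4c5=6.
Step 9. [r1c6∈{6,8}] col 6 places 6 nowhere but r1c6. So r1c6=6.
Step 10. [r7c5∈{5}] r7c5's peers cover all but 5, so r7c5=5.
Step 11. [r4c4∈{4}] nothing but 4 survives at r4c4 ⇒ r4c4=4.
Step 12. [r5c3∈{6,8}] in row 5, 6 fits only at r5c3 ⇒ r5c3=6.
Step 13. [r7c2∈{4}] only 4 remains possible at r7c2 ⇒ r7c2=4.
Step 14. [r2c8∈{6}] r2c8's peers cover all but 6. So r2c8=6.
Step 15. [r9c2∈{8}] r9c2's peers cover all but 8. So r9c2=8.
Step 16. [r3c2∈{6}] r3c2 has the single candidate 6, so r3c2=6.
Step 17. [r3c4∈{9}] r3c4 has the single candidate 9. So r3c4=9.
Step 18. [r6c3∈{8}] r6c3's peers cover all but 8. So r6c3=8.
Step 19. [r4c8∈{1}] r4c8 has the single candidate 1. So r4c8=1.
Step 20. [r3c3∈{4}] r3c3 is down to just 4 ⇒ r3c3=4.
Step 21. [r7c3∈{7}] only 7 remains possible at r7c3 ⇒ r7c3=7.
Step 22. [r1c5∈{8}] nothing but 8 survives at r1c5, so r1c5=8.
Step 23. [r7c7∈{2}] r7c7's peers cover all but 2 ⇒ r7c7=2.
Step 24. [r9c7∈{5}] nothing but 5 survives at r9c7 ⇒ r9c7=5.
Step 25. [r1c9∈{4}] r1c9's peers cover all but 4, so r1c9=4.
Step 26. [r3c7∈{3}] r3c7 has the single candidate 3. So r3c7=3.
Step 27. [r5c7∈{7}] nothing but 7 survives at r5c7, so r5c7=7.
Step 28. [r9c9∈{6}] r9c9 has the single candidate 6 ⇒ r9c9=6.
Step 29. [r8c8∈{3}] r8c8's peers cover all but 3. So r8c8=3.
Step 30. [r2c4∈{7}] r2c4 has the single candidate 7, so r2c4=7.
Step 31. [r6c8∈{4}] r6c8's peers cover all but 4 ⇒ r6c8=4.
Step 32. [r1c4∈{5}] r1c4 has the single candidate 5 ⇒ r1c4=5.
Step 33. [r9c8∈{9}] only 9 remains possible at r9c8, so r9c8=9.
Step 34. [r6c4∈{2}] r6c4 is down to just 2, so r6c4=2.
Step 35. [r7c4∈{6}] only 6 remains possible at r7c4. So r7c4=6.
Step 36. [r5c6∈{8}] nothing but 8 survives at r5c6 ⇒ r5c6=8.
Step 37. [r6c2∈{3}] only 3 remains possible at r6c2, so r6c2=3.
Step 38. [r4c2∈{9}] r4c2's peers cover all but 9, so r4c2=9.
Step 39. [r1c7∈{1}] r1c7's peers cover all but 1 ⇒ r1c7=1.

Answer: 9 7 3 5 8 6 1 2 4 / 5 1 2 7 3 4 9 6 8 / 8 6 4 9 1 2 3 7 5 / 7 9 5 4 6 3 8 1 2 / 4 2 6 1 9 8 7 5 3 / 1 3 8 2 7 5 6 4 9 / 3 4 7 6 5 9 2 8 1 / 6 5 9 8 2 1 4 3 7 / 2 8 1 3 4 7 5 9 6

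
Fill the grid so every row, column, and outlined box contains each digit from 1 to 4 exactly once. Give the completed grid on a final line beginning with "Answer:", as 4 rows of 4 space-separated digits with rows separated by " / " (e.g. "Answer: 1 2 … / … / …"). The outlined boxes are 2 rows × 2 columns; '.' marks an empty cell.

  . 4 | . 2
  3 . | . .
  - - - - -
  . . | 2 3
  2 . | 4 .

Step 1. [r1c1∈{1}] only 1 remains possible at r1c1. So r1c1=1.
Step 2. [r4c4∈{1}] r4c4 has the single candidate 1. So r4c4=1.
Step 3. [r2c3∈{1}] r2c3 is down to just 1, so r2c3=1.
Step 4. [r4c2∈{3}] nothing but 3 survives at r4c2 ⇒ r4c2=3.
Step 5. [r3c1∈{4}] only 4 remains possible at r3c1. So r3c1=4.
Step 6. [r2c2∈{2}] r2c2 is down to just 2 ⇒ r2c2=2.
Step 7. [r2c4∈{4}] r2c4 has the single candidate 4 ⇒ r2c4=4.
Step 8. [r3c2∈{1}] r3c2 has the single candidate 1, so r3c2=1.
Step 9. [r1c3∈{3}] only 3 remains possible at r1c3. So r1c3=3.

Answer: 1 4 3 2 / 3 2 1 4 / 4 1 2 3 / 2 3 4 1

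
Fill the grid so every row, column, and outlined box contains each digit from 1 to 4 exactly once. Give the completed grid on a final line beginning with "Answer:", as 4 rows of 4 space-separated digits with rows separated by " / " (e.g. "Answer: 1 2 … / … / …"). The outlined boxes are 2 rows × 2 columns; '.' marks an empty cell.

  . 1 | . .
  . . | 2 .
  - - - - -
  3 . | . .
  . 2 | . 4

Step 1. [r3c3∈{1}] r3c3 has the single candidate 1. So r3c3=1.
Step 2. [r2c2∈{3,4}] r2c2 is the only open cell in col 2 admitting 3. So r2c2=3.
Step 3. [r1c3∈{3,4}] in col 3, 4 fits only at r1c3, so r1c3=4.
Step 4. [r3c4∈{2}] r3c4 has the single candidate 2. So r3c4=2.
Step 5. [r2c1∈{4}] r2c1's peers cover all but 4, so r2c1=4.
Step 6. [r1c4∈{3}] nothing but 3 survives at r1c4. So r1c4=3.
Step 7. [r2c4∈{1}] r2c4 has the single candidate 1 ⇒ r2c4=1.
Step 8. [r3c2∈{4}] r3c2 is down to just 4 ⇒ r3c2=4.
Step 9. [r4c1∈{1}] r4c1's peers cover all but 1 ⇒ r4c1=1.
Step 10. [r4c3∈{3}] r4c3 has the single candidate 3. So r4c3=3.
Step 11. [r1c1∈{2}] nothing but 2 survives at r1c1, so r1c1=2.

Answer: 2 1 4 3 / 4 3 2 1 / 3 4 1 2 / 1 2 3 4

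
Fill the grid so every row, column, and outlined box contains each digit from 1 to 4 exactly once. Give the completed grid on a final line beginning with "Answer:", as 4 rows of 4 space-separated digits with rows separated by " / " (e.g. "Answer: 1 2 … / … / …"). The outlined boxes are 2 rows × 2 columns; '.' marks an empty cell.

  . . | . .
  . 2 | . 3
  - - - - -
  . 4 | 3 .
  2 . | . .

Step 1. [r3c1∈{1}] only 1 remains possible at r3c1. So r3c1=1.
Step 2. [r2c3∈{1,4}] row 2 places 1 nowhere but r2c3. So r2c3=1.
Step 3. [r1c3∈{2,4}] 2 has one home in col 3: r1c3, so r1c3=2.
Step 4. [r1c4∈{4}] r1c4 is down to just 4. So r1c4=4.
Step 5. [r1c1∈{3}] r1c1's peers cover all but 3 ⇒ r1c1=3.
Step 6. [r4c2∈{3}] r4c2 has the single candidate 3, so r4c2=3.
Step 7. [r4c3∈{4}] nothing but 4 survives at r4c3 ⇒ r4c3=4.
Step 8. [r4c4∈{1}] r4c4's peers cover all but 1 ⇒ r4c4=1.
Step 9. [r1c2∈{1}] r1c2 is down to just 1. So r1c2=1.
Step 10. [r2c1∈{4}] r2c1's peers cover all but 4. So r2c1=4.
Step 11. [r3c4∈{2}] only 2 remains possible at r3c4, so r3c4=2.

Answer: 3 1 2 4 / 4 2 1 3 / 1 4 3 2 / 2 3 4 1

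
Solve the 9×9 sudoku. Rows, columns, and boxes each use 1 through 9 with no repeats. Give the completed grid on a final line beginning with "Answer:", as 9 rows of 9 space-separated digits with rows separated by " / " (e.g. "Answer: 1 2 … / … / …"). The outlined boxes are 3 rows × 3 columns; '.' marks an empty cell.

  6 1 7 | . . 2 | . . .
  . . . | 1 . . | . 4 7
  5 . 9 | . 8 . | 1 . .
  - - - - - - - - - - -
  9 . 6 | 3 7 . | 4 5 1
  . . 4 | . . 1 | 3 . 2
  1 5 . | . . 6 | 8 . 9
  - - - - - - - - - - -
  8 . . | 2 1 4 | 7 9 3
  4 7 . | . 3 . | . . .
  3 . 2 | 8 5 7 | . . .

Step 1. [r9c7∈{6}] r9c7 is down to just 6 ⇒ r9c7=6.
Step 2. [r2c6∈{3,5,9}] 5 has one home in col 6: r2c6 ⇒ r2c6=5.
Step 3. [r2c1∈{2}] only 2 remains possible at r2c1 ⇒ r2c1=2.
Step 4. [r3c8∈{2,3,6}] across row 3, 2 lands solely at r3c8 ⇒ r3c8=2.
Step 5. [r6c4∈{4}] nothing but 4 survives at r6c4, so r6c4=4.
Step 6. [r1c4∈{9}] r1c4 is down to just 9 ⇒ r1c4=9.
Step 7. [r5c2∈{8}] r5c2 is down to just 8. So r5c2=8.
Step 8. [r2c2∈{3}] r2c2's peers cover all but 3. So r2c2=3.
Step 9. [r8c3∈{1,5}] r8c3 is the only open cell in col 3 admitting 1. So r8c3=1.
Step 10. [r8c8∈{8}] r8c8 has the single candidate 8, so r8c8=8.
Step 11. [r1c7∈{5}] r1c7's peers cover all but 5 ⇒ r1c7=5.
Step 12. [r6c8∈{7}] r6c8's peers cover all but 7, so r6c8=7.
Step 13. [r8c4∈{6}] only 6 remains possible at r8c4, so r8c4=6.
Step 14. [r3c4∈{7}] r3c4 has the single candidate 7 ⇒ r3c4=7.
Step 15. [r3c6∈{3}] r3c6's peers cover all but 3, so r3c6=3.
Step 16. [r5c1∈{7}] r5c1 is down to just 7, so r5c1=7.
Step 17. [r2c3∈{8}] r2c3 is down to just 8. So r2c3=8.
Step 18. [r2c5∈{6}] r2c5's peers cover all but 6 ⇒ r2c5=6.
Step 19. [r4c2∈{2}] r4c2's peers cover all but 2. So r4c2=2.
Step 20. [r8c9∈{5}] only 5 remains possible at r8c9. So r8c9=5.
Step 21. [r8c6∈{9}] r8c6's peers cover all but 9, so r8c6=9.
Step 22. [r6c5∈{2}] r6c5 is down to just 2. So r6c5=2.
Step 23. [r9c2∈{9}] only 9 remains possible at r9c2. So r9c2=9.
Step 24. [r3c9∈{6}] r3c9's peers cover all but 6 ⇒ r3c9=6.
Step 25. [r4c6∈{8}] nothing but 8 survives at r4c6, so r4c6=8.
Step 26. [r5c8∈{6}] r5c8 has the single candidate 6 ⇒ r5c8=6.
Step 27. [r3c2∈{4}] only 4 remains possible at r3c2 ⇒ r3c2=4.
Step 28. [r1c5∈{4}] only 4 remains possible at r1c5, so r1c5=4.
Step 29. [r9c9∈{4}] only 4 remains possible at r9c9. So r9c9=4.
Step 30. [r8c7∈{2}] r8c7 is down to just 2. So r8c7=2.
Step 31. [r2c7∈{9}] only 9 remains possible at r2c7, so r2c7=9.
Step 32. [r9c8∈{1}] r9c8 is down to just 1, so r9c8=1.
Step 33. [r1c9∈{8}] r1c9's peers cover all but 8 ⇒ r1c9=8.
Step 34. [r5c4∈{5}] r5c4's peers cover all but 5 ⇒ r5c4=5.
Step 35. [r5c5∈{9}] r5c5's peers cover all but 9 ⇒ r5c5=9.
Step 36. [r6c3∈{3}] r6c3's peers cover all but 3. So r6c3=3.
Step 37. [r1c8∈{3}] nothing but 3 survives at r1c8. So r1c8=3.
Step 38. [r7c2∈{6}] r7c2 has the single candidate 6. So r7c2=6.
Step 39. [r7c3∈{5}] only 5 remains possible at r7c3. So r7c3=5.

Answer: 6 1 7 9 4 2 5 3 8 / 2 3 8 1 6 5 9 4 7 / 5 4 9 7 8 3 1 2 6 / 9 2 6 3 7 8 4 5 1 / 7 8 4 5 9 1 3 6 2 / 1 5 3 4 2 6 8 7 9 / 8 6 5 2 1 4 7 9 3 / 4 7 1 6 3 9 2 8 5 / 3 9 2 8 5 7 6 1 4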